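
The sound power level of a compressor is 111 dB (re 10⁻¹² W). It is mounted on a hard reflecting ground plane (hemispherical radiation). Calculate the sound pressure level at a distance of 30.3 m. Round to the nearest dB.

The power spreads over a hemisphere of area 2π·r², so L_p = L_w − 10·log₁₀(2π·r²).
2π·r² = 5769 m², 10·log₁₀ of that is 37.611 dB.
L_p = 111 − 37.611 = 73.39 dB.

73 dB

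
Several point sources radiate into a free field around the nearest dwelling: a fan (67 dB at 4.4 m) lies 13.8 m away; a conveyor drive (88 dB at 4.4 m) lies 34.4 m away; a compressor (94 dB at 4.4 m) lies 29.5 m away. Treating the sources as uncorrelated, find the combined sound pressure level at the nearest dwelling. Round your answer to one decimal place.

Apply inverse-square spreading to bring every level to the receiver, then sum 10^(L/10).
fan: 67 − 20·log₁₀(13.8/4.4) = 67 − 9.93 = 57.07 dB.
conveyor drive: 88 − 20·log₁₀(34.4/4.4) = 88 − 17.86 = 70.14 dB.
compressor: 94 − 20·log₁₀(29.5/4.4) = 94 − 16.53 = 77.47 dB.
Σ 10^(L/10) = 6.671e+07 → L_total = 10·log₁₀(6.671e+07) = 78.24 dB.

78.2 dB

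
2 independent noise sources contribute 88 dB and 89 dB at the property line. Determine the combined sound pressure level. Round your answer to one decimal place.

Incoherent sources combine by intensity addition: L_total = 10·log₁₀(Σ 10^(L_i/10)).
Σ 10^(L/10) = 10^(88/10) + 10^(89/10) = 1.425e+09.
L_total = 10·log₁₀(1.425e+09) = 91.54 dB.

91.5 dB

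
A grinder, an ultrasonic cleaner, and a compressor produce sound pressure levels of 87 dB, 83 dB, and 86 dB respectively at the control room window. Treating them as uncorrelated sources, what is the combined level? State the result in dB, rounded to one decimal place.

Incoherent sources combine by intensity addition: L_total = 10·log₁₀(Σ 10^(L_i/10)).
Σ 10^(L/10) = 10^(87/10) + 10^(83/10) + 10^(86/10) = 1.099e+09.
L_total = 10·log₁₀(1.099e+09) = 90.41 dB.

90.4 dB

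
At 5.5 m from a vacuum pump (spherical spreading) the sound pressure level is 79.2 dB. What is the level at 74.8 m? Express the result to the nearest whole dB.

57 dB

Point-source attenuation: ΔL = 20·log₁₀(r₂/r₁) = 20·log₁₀(74.8/5.5) = 22.671 dB.
L₂ = 79.2 − 20·log₁₀(74.8/5.5) = 79.2 − 22.671 = 56.53 dB.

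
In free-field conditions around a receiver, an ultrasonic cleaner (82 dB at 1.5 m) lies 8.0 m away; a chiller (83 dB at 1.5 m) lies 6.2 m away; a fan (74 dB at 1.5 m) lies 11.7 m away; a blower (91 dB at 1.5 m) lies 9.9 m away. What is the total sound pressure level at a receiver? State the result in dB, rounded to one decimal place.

First find each source's level at the receiver (point-source: −20·log₁₀(r/r_ref)), then combine on an intensity basis.
ultrasonic cleaner: 82 − 20·log₁₀(8.0/1.5) = 82 − 14.54 = 67.46 dB.
chiller: 83 − 20·log₁₀(6.2/1.5) = 83 − 12.33 = 70.67 dB.
fan: 74 − 20·log₁₀(11.7/1.5) = 74 − 17.84 = 56.16 dB.
blower: 91 − 20·log₁₀(9.9/1.5) = 91 − 16.39 = 74.61 dB.
Σ 10^(L/10) = 4.656e+07 → L_total = 10·log₁₀(4.656e+07) = 76.68 dB.

76.7 dB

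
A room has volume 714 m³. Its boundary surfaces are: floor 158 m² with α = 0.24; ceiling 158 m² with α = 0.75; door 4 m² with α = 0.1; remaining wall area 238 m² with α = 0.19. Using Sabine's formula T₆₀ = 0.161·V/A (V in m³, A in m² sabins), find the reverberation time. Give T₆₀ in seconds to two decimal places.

Summing Sᵢαᵢ: 158·0.24 + 158·0.75 + 4·0.1 + 238·0.19 = 202.04 m².
T₆₀ = 0.161 × 714 / 202.04 = 0.569 s.

0.57 s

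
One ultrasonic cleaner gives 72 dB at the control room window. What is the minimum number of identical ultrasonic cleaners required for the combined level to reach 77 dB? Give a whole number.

4

Need L₁ + 10·log₁₀ N ≥ 77, i.e. log₁₀ N ≥ 0.50.
N ≥ 10^(5.0/10) = 3.162, so N = 4.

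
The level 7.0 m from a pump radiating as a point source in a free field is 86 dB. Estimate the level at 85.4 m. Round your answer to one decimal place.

64.3 dB

Spherical spreading from a point source gives a 20·log₁₀(r₂/r₁) drop.
L₂ = 86 − 20·log₁₀(85.4/7.0) = 86 − 21.727 = 64.27 dB.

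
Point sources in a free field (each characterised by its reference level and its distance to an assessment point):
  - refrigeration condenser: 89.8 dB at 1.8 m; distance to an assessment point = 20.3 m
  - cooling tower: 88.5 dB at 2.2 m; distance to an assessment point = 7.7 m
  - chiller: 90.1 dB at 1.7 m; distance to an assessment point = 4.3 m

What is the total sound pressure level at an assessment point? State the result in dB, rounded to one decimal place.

First find each source's level at the receiver (point-source: −20·log₁₀(r/r_ref)), then combine on an intensity basis.
refrigeration condenser: 89.8 − 20·log₁₀(20.3/1.8) = 89.8 − 21.04 = 68.76 dB.
cooling tower: 88.5 − 20·log₁₀(7.7/2.2) = 88.5 − 10.88 = 77.62 dB.
chiller: 90.1 − 20·log₁₀(4.3/1.7) = 90.1 − 8.06 = 82.04 dB.
Σ 10^(L/10) = 2.252e+08 → L_total = 10·log₁₀(2.252e+08) = 83.53 dB.

83.5 dB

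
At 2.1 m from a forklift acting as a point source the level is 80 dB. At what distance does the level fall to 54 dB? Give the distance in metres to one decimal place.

41.9 m

Point-source spreading drops the level by 20·log₁₀(r₂/r₁); inverting, r₂/r₁ = 10^(ΔL/20).
r₂ = 2.1·10^((80−54)/20) = 2.1·10^(26.0/20) = 41.90 m.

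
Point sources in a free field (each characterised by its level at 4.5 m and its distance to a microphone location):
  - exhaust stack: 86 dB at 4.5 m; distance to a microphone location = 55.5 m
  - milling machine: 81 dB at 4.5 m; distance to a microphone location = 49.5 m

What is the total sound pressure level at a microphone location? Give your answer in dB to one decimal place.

65.6 dB

First find each source's level at the receiver (point-source: −20·log₁₀(r/r_ref)), then combine on an intensity basis.
exhaust stack: 86 − 20·log₁₀(55.5/4.5) = 86 − 21.82 = 64.18 dB.
milling machine: 81 − 20·log₁₀(49.5/4.5) = 81 − 20.83 = 60.17 dB.
Σ 10^(L/10) = 3.658e+06 → L_total = 10·log₁₀(3.658e+06) = 65.63 dB.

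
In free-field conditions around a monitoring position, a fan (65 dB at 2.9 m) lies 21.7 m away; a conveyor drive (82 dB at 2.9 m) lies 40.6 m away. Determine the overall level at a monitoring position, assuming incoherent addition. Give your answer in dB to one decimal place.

59.4 dB

Apply inverse-square spreading to bring every level to the receiver, then sum 10^(L/10).
fan: 65 − 20·log₁₀(21.7/2.9) = 65 − 17.48 = 47.52 dB.
conveyor drive: 82 − 20·log₁₀(40.6/2.9) = 82 − 22.92 = 59.08 dB.
Σ 10^(L/10) = 8.651e+05 → L_total = 10·log₁₀(8.651e+05) = 59.37 dB.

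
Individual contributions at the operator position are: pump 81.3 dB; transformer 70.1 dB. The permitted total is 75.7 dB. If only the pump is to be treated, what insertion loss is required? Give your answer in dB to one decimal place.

7.0 dB

The untreated sources together contribute 10^(70.1/10) = 1.023e+07, i.e. 70.10 dB.
The limit corresponds to 10^(75.7/10) = 3.715e+07; subtracting the fixed part leaves 2.692e+07 for the pump, i.e. 74.30 dB.
Required insertion loss = 81.3 − 74.30 = 7.00 dB.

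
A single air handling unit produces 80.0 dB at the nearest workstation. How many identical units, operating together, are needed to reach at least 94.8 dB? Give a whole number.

31

The shortfall is 94.8 − 80.0 = 14.8 dB, and N units add 10·log₁₀ N, so need 10·log₁₀ N ≥ 14.8.
N ≥ 10^(14.8/10) = 30.200, so N = 31.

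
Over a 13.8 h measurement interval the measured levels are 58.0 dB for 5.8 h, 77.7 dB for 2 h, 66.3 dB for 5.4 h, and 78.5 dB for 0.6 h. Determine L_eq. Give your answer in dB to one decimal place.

Weight each interval's intensity by its duration and average over T = 13.8 h:
Σ tᵢ·10^(Lᵢ/10) = 5.8·10^(58.0/10) + 2·10^(77.7/10) + 5.4·10^(66.3/10) + 0.6·10^(78.5/10) = 1.869e+08.
L_eq = 10·log₁₀(1.869e+08/13.8) = 71.32 dB.

71.3 dB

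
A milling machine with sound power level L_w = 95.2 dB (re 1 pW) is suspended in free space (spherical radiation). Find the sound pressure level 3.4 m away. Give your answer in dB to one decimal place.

Free-field spherical radiation: L_p = L_w − 10·log₁₀(4π·r²), r = 3.4 m.
4π·r² = 145.3 m², 10·log₁₀ of that is 21.622 dB.
L_p = 95.2 − 21.622 = 73.58 dB.

73.6 dB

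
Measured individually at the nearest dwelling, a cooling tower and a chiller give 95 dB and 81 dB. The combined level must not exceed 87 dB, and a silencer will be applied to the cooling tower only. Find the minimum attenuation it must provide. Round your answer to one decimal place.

9.3 dB

Fixed contribution from the other source: Σ 10^(L/10) = 10^(81/10) = 1.259e+08 (81.00 dB).
To meet 87 dB overall, the treated cooling tower may contribute at most 10^(87/10) − 1.259e+08 = 3.753e+08, i.e. 85.74 dB.
So the cooling tower must be reduced from 95 to 85.74 dB: IL = 9.26 dB.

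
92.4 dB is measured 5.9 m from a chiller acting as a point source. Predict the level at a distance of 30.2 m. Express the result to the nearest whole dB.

78 dB

Spherical spreading from a point source gives a 20·log₁₀(r₂/r₁) drop.
L₂ = 92.4 − 20·log₁₀(30.2/5.9) = 92.4 − 14.183 = 78.22 dB.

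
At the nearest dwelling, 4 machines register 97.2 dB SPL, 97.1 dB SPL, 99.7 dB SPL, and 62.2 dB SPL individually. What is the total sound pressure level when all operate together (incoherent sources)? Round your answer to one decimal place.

For uncorrelated sources the intensities add, so convert each level to linear form, sum, and take 10·log₁₀ of the total.
Σ 10^(L/10) = 10^(97.2/10) + 10^(97.1/10) + 10^(99.7/10) + 10^(62.2/10) = 1.971e+10.
L_total = 10·log₁₀(1.971e+10) = 102.95 dB SPL.

102.9 dB SPL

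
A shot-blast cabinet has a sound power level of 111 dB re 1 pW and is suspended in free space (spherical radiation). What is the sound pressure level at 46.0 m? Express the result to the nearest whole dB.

The power spreads over a sphere of area 4π·r², so L_p = L_w − 10·log₁₀(4π·r²).
4π·r² = 2.659e+04 m², 10·log₁₀ of that is 44.247 dB.
L_p = 111 − 44.247 = 66.75 dB.

67 dB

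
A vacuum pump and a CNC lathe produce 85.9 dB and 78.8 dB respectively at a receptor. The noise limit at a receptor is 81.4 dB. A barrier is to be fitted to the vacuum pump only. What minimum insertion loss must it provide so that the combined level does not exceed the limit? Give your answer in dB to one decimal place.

The untreated sources together contribute 10^(78.8/10) = 7.586e+07, i.e. 78.80 dB.
The limit corresponds to 10^(81.4/10) = 1.380e+08; subtracting the fixed part leaves 6.218e+07 for the vacuum pump, i.e. 77.94 dB.
Required insertion loss = 85.9 − 77.94 = 7.96 dB.

8.0 dB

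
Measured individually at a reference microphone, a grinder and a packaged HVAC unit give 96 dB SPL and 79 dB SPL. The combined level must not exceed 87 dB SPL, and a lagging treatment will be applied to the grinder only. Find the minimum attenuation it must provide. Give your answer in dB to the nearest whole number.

10 dB

Fixed contribution from the other source: Σ 10^(L/10) = 10^(79/10) = 7.943e+07 (79.00 dB SPL).
To meet 87 dB SPL overall, the treated grinder may contribute at most 10^(87/10) − 7.943e+07 = 4.218e+08, i.e. 86.25 dB SPL.
Required insertion loss = 96 − 86.25 = 9.75 dB.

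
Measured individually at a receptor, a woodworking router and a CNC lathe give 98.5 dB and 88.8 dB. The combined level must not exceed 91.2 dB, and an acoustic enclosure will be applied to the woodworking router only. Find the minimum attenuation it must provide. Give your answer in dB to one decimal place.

Everything except the woodworking router sums to 10^(88.8/10) = 7.586e+08 in linear terms, 88.80 dB.
The limit corresponds to 10^(91.2/10) = 1.318e+09; subtracting the fixed part leaves 5.597e+08 for the woodworking router, i.e. 87.48 dB.
So the woodworking router must be reduced from 98.5 to 87.48 dB: IL = 11.02 dB.

11.0 dB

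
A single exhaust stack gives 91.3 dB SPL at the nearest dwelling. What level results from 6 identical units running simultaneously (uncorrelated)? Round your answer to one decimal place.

N identical incoherent sources raise the level by 10·log₁₀ N.
L_total = 91.3 + 10·log₁₀(6) = 91.3 + 7.782 = 99.08 dB SPL.

99.1 dB SPL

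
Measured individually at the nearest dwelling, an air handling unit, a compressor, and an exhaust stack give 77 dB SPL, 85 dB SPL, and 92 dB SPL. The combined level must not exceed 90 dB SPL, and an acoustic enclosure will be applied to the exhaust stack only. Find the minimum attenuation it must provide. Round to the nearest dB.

4 dB

The untreated sources together contribute 10^(77/10) + 10^(85/10) = 3.663e+08, i.e. 85.64 dB SPL.
The limit corresponds to 10^(90/10) = 1.000e+09; subtracting the fixed part leaves 6.337e+08 for the exhaust stack, i.e. 88.02 dB SPL.
So the exhaust stack must be reduced from 92 to 88.02 dB SPL: IL = 3.98 dB.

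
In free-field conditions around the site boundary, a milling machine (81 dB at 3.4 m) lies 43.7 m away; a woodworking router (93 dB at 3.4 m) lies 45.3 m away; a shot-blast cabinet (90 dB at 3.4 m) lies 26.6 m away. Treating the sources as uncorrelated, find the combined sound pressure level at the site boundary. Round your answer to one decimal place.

Apply inverse-square spreading to bring every level to the receiver, then sum 10^(L/10).
milling machine: 81 − 20·log₁₀(43.7/3.4) = 81 − 22.18 = 58.82 dB.
woodworking router: 93 − 20·log₁₀(45.3/3.4) = 93 − 22.49 = 70.51 dB.
shot-blast cabinet: 90 − 20·log₁₀(26.6/3.4) = 90 − 17.87 = 72.13 dB.
Σ 10^(L/10) = 2.834e+07 → L_total = 10·log₁₀(2.834e+07) = 74.52 dB.

74.5 dB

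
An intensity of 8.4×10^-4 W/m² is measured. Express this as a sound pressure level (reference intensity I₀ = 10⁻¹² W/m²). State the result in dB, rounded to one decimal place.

Dividing by I₀ shifts the exponent by 12: I/I₀ = 8.4×10^8.
L = 10·(0.9243 + 8) = 89.24 dB.

89.2 dB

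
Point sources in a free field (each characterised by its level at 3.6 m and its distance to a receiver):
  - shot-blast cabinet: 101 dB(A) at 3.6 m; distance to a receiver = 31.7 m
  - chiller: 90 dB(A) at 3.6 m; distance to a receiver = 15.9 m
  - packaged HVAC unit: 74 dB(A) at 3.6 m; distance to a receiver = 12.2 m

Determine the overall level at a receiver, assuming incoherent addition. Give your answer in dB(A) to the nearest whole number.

First find each source's level at the receiver (point-source: −20·log₁₀(r/r_ref)), then combine on an intensity basis.
shot-blast cabinet: 101 − 20·log₁₀(31.7/3.6) = 101 − 18.90 = 82.10 dB(A).
chiller: 90 − 20·log₁₀(15.9/3.6) = 90 − 12.90 = 77.10 dB(A).
packaged HVAC unit: 74 − 20·log₁₀(12.2/3.6) = 74 − 10.60 = 63.40 dB(A).
Σ 10^(L/10) = 2.158e+08 → L_total = 10·log₁₀(2.158e+08) = 83.34 dB(A).

83 dB(A)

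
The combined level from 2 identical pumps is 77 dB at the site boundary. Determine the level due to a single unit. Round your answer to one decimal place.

For N identical incoherent sources L_total = L₁ + 10·log₁₀ N, so L₁ = 77 − 10·log₁₀(2) = 77 − 3.010.

74.0 dB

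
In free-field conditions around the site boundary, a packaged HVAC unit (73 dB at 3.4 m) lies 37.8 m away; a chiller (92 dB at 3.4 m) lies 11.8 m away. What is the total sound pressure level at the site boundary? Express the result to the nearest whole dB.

First find each source's level at the receiver (point-source: −20·log₁₀(r/r_ref)), then combine on an intensity basis.
packaged HVAC unit: 73 − 20·log₁₀(37.8/3.4) = 73 − 20.92 = 52.08 dB.
chiller: 92 − 20·log₁₀(11.8/3.4) = 92 − 10.81 = 81.19 dB.
Σ 10^(L/10) = 1.317e+08 → L_total = 10·log₁₀(1.317e+08) = 81.20 dB.

81 dB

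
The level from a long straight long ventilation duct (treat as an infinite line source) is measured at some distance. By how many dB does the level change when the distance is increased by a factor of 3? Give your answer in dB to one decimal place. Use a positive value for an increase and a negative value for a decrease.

With cylindrical spreading the level changes by −10·log₁₀(r₂/r₁).
ΔL = −10·log₁₀(3) = -4.77 dB.

-4.8 dB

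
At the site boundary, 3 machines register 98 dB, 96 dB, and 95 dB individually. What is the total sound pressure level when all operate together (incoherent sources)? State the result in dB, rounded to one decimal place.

101.3 dB

For uncorrelated sources the intensities add, so convert each level to linear form, sum, and take 10·log₁₀ of the total.
Σ 10^(L/10) = 10^(98/10) + 10^(96/10) + 10^(95/10) = 1.345e+10.
L_total = 10·log₁₀(1.345e+10) = 101.29 dB.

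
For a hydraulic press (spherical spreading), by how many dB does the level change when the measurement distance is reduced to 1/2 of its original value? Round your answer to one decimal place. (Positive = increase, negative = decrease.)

+6.0 dB

With spherical spreading the level changes by −20·log₁₀(r₂/r₁).
ΔL = −20·log₁₀(0.5) = +6.02 dB.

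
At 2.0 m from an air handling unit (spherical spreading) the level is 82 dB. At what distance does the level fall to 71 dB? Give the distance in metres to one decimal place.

For a point source L₁ − L₂ = 20·log₁₀(r₂/r₁), so r₂ = r₁·10^((L₁−L₂)/20).
r₂ = 2.0·10^((82−71)/20) = 2.0·10^(11.0/20) = 7.10 m.

7.1 m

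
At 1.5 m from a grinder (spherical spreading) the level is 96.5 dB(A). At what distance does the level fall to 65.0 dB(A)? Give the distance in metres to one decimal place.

56.4 m

For a point source L₁ − L₂ = 20·log₁₀(r₂/r₁), so r₂ = r₁·10^((L₁−L₂)/20).
r₂ = 1.5·10^((96.5−65.0)/20) = 1.5·10^(31.5/20) = 56.38 m.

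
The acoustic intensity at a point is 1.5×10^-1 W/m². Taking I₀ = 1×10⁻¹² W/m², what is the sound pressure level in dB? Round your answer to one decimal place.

111.8 dB

L = 10·log₁₀(I/I₀) = 10·log₁₀(1.5×10^-1/10⁻¹²) = 10·log₁₀(1.5×10^11).
L = 10·(0.1761 + 11) = 111.76 dB.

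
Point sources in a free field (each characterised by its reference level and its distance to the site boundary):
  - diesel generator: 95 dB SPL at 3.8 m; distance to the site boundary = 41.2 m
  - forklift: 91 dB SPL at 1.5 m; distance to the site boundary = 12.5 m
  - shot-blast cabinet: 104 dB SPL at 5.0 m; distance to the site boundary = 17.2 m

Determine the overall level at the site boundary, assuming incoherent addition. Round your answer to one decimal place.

Apply inverse-square spreading to bring every level to the receiver, then sum 10^(L/10).
diesel generator: 95 − 20·log₁₀(41.2/3.8) = 95 − 20.70 = 74.30 dB SPL.
forklift: 91 − 20·log₁₀(12.5/1.5) = 91 − 18.42 = 72.58 dB SPL.
shot-blast cabinet: 104 − 20·log₁₀(17.2/5.0) = 104 − 10.73 = 93.27 dB SPL.
Σ 10^(L/10) = 2.168e+09 → L_total = 10·log₁₀(2.168e+09) = 93.36 dB SPL.

93.4 dB SPL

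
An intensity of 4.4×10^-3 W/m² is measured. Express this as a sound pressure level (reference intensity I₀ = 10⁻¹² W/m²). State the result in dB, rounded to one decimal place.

96.4 dB

Dividing by I₀ shifts the exponent by 12: I/I₀ = 4.4×10^9.
L = 10·(0.6435 + 9) = 96.43 dB.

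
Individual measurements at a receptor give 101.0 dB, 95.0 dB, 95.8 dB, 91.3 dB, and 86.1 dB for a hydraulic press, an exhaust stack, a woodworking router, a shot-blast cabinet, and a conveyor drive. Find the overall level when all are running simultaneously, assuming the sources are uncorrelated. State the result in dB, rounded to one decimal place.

Incoherent sources combine by intensity addition: L_total = 10·log₁₀(Σ 10^(L_i/10)).
Σ 10^(L/10) = 10^(101.0/10) + 10^(95.0/10) + 10^(95.8/10) + 10^(91.3/10) + 10^(86.1/10) = 2.131e+10.
L_total = 10·log₁₀(2.131e+10) = 103.29 dB.

103.3 dB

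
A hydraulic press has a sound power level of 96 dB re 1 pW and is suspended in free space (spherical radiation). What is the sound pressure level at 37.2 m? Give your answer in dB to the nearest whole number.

The power spreads over a sphere of area 4π·r², so L_p = L_w − 10·log₁₀(4π·r²).
4π·r² = 1.739e+04 m², 10·log₁₀ of that is 42.403 dB.
L_p = 96 − 42.403 = 53.60 dB.

54 dB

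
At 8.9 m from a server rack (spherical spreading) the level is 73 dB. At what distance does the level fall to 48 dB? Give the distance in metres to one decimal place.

For a point source L₁ − L₂ = 20·log₁₀(r₂/r₁), so r₂ = r₁·10^((L₁−L₂)/20).
r₂ = 8.9·10^((73−48)/20) = 8.9·10^(25.0/20) = 158.27 m.

158.3 m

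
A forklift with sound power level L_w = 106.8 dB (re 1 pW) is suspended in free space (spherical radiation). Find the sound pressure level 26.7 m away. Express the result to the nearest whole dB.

67 dB

Free-field spherical radiation: L_p = L_w − 10·log₁₀(4π·r²), r = 26.7 m.
4π·r² = 8958 m², 10·log₁₀ of that is 39.522 dB.
L_p = 106.8 − 39.522 = 67.28 dB.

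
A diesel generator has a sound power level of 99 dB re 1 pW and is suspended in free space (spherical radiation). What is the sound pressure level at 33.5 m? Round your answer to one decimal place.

57.5 dB

The power spreads over a sphere of area 4π·r², so L_p = L_w − 10·log₁₀(4π·r²).
4π·r² = 1.41e+04 m², 10·log₁₀ of that is 41.493 dB.
L_p = 99 − 41.493 = 57.51 dB.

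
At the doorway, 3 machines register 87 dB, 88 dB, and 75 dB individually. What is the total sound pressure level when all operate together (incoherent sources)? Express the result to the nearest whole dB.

For uncorrelated sources the intensities add, so convert each level to linear form, sum, and take 10·log₁₀ of the total.
Σ 10^(L/10) = 10^(87/10) + 10^(88/10) + 10^(75/10) = 1.164e+09.
L_total = 10·log₁₀(1.164e+09) = 90.66 dB.

91 dB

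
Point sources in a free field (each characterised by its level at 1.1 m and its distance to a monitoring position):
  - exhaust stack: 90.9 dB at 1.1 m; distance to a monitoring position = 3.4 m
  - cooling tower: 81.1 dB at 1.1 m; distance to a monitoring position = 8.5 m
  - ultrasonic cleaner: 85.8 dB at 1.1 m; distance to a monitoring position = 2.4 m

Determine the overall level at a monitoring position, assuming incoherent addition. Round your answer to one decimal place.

Propagate each source to the receiver with L = L_ref − 20·log₁₀(r/r_ref), then add intensities.
exhaust stack: 90.9 − 20·log₁₀(3.4/1.1) = 90.9 − 9.80 = 81.10 dB.
cooling tower: 81.1 − 20·log₁₀(8.5/1.1) = 81.1 − 17.76 = 63.34 dB.
ultrasonic cleaner: 85.8 − 20·log₁₀(2.4/1.1) = 85.8 − 6.78 = 79.02 dB.
Σ 10^(L/10) = 2.108e+08 → L_total = 10·log₁₀(2.108e+08) = 83.24 dB.

83.2 dB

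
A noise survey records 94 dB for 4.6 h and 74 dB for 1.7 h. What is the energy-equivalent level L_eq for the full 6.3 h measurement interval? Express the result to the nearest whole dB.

L_eq = 10·log₁₀[(1/T)·Σ tᵢ·10^(Lᵢ/10)] with T = 6.3 h.
Σ tᵢ·10^(Lᵢ/10) = 4.6·10^(94/10) + 1.7·10^(74/10) = 1.160e+10.
L_eq = 10·log₁₀(1.160e+10/6.3) = 92.65 dB.

93 dB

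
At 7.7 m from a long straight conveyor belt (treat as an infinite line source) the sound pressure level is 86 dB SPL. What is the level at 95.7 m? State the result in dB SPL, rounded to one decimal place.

75.1 dB SPL

Cylindrical spreading from a line source gives a 10·log₁₀(r₂/r₁) drop.
L₂ = 86 − 10·log₁₀(95.7/7.7) = 86 − 10.944 = 75.06 dB SPL.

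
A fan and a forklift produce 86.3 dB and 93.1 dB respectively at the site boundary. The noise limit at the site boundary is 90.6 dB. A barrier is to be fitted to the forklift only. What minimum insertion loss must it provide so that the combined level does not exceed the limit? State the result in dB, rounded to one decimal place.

Everything except the forklift sums to 10^(86.3/10) = 4.266e+08 in linear terms, 86.30 dB.
The limit corresponds to 10^(90.6/10) = 1.148e+09; subtracting the fixed part leaves 7.216e+08 for the forklift, i.e. 88.58 dB.
Required insertion loss = 93.1 − 88.58 = 4.52 dB.

4.5 dB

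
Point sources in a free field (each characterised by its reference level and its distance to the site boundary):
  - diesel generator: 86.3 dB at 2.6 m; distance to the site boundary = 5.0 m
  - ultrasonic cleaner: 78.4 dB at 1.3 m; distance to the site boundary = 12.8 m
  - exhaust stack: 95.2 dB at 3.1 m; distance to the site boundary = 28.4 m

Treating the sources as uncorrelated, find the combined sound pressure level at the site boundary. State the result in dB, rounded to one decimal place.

Apply inverse-square spreading to bring every level to the receiver, then sum 10^(L/10).
diesel generator: 86.3 − 20·log₁₀(5.0/2.6) = 86.3 − 5.68 = 80.62 dB.
ultrasonic cleaner: 78.4 − 20·log₁₀(12.8/1.3) = 78.4 − 19.87 = 58.53 dB.
exhaust stack: 95.2 − 20·log₁₀(28.4/3.1) = 95.2 − 19.24 = 75.96 dB.
Σ 10^(L/10) = 1.555e+08 → L_total = 10·log₁₀(1.555e+08) = 81.92 dB.

81.9 dB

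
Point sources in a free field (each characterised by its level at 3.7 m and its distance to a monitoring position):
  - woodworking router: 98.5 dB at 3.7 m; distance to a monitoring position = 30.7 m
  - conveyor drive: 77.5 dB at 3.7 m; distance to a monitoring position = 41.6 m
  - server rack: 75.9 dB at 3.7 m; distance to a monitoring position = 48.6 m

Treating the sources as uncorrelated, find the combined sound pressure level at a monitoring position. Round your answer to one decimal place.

80.1 dB

Apply inverse-square spreading to bring every level to the receiver, then sum 10^(L/10).
woodworking router: 98.5 − 20·log₁₀(30.7/3.7) = 98.5 − 18.38 = 80.12 dB.
conveyor drive: 77.5 − 20·log₁₀(41.6/3.7) = 77.5 − 21.02 = 56.48 dB.
server rack: 75.9 − 20·log₁₀(48.6/3.7) = 75.9 − 22.37 = 53.53 dB.
Σ 10^(L/10) = 1.035e+08 → L_total = 10·log₁₀(1.035e+08) = 80.15 dB.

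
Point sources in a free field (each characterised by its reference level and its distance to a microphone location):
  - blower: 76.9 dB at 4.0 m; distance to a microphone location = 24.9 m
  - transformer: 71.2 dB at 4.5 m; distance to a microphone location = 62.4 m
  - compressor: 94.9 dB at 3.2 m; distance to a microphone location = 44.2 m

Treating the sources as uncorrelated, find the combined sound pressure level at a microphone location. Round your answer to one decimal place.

Apply inverse-square spreading to bring every level to the receiver, then sum 10^(L/10).
blower: 76.9 − 20·log₁₀(24.9/4.0) = 76.9 − 15.88 = 61.02 dB.
transformer: 71.2 − 20·log₁₀(62.4/4.5) = 71.2 − 22.84 = 48.36 dB.
compressor: 94.9 − 20·log₁₀(44.2/3.2) = 94.9 − 22.81 = 72.09 dB.
Σ 10^(L/10) = 1.753e+07 → L_total = 10·log₁₀(1.753e+07) = 72.44 dB.

72.4 dB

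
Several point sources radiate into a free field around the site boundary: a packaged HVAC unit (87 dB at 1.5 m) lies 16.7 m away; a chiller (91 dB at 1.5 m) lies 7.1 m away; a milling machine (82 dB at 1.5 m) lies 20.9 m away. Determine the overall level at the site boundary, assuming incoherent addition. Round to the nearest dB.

78 dB

First find each source's level at the receiver (point-source: −20·log₁₀(r/r_ref)), then combine on an intensity basis.
packaged HVAC unit: 87 − 20·log₁₀(16.7/1.5) = 87 − 20.93 = 66.07 dB.
chiller: 91 − 20·log₁₀(7.1/1.5) = 91 − 13.50 = 77.50 dB.
milling machine: 82 − 20·log₁₀(20.9/1.5) = 82 − 22.88 = 59.12 dB.
Σ 10^(L/10) = 6.105e+07 → L_total = 10·log₁₀(6.105e+07) = 77.86 dB.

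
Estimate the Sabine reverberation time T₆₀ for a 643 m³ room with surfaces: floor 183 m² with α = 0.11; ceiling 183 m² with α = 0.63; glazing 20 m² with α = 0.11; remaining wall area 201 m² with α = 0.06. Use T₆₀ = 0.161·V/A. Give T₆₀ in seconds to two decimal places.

0.69 s

Summing Sᵢαᵢ: 183·0.11 + 183·0.63 + 20·0.11 + 201·0.06 = 149.68 m².
T₆₀ = 0.161·V/A = 0.161·643/149.68 = 0.692 s.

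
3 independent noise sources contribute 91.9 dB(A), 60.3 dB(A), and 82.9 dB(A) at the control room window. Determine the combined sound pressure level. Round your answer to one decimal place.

92.4 dB(A)

For uncorrelated sources the intensities add, so convert each level to linear form, sum, and take 10·log₁₀ of the total.
Σ 10^(L/10) = 10^(91.9/10) + 10^(60.3/10) + 10^(82.9/10) = 1.745e+09.
L_total = 10·log₁₀(1.745e+09) = 92.42 dB(A).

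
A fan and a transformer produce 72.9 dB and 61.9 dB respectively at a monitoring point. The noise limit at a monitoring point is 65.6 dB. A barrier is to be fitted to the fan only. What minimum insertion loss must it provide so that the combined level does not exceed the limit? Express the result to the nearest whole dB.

Everything except the fan sums to 10^(61.9/10) = 1.549e+06 in linear terms, 61.90 dB.
The limit corresponds to 10^(65.6/10) = 3.631e+06; subtracting the fixed part leaves 2.082e+06 for the fan, i.e. 63.18 dB.
Required insertion loss = 72.9 − 63.18 = 9.72 dB.

10 dB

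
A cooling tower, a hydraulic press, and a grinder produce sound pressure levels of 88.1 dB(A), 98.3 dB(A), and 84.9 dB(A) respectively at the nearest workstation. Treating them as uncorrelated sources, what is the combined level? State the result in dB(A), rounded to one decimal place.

98.9 dB(A)

Incoherent sources combine by intensity addition: L_total = 10·log₁₀(Σ 10^(L_i/10)).
Σ 10^(L/10) = 10^(88.1/10) + 10^(98.3/10) + 10^(84.9/10) = 7.716e+09.
L_total = 10·log₁₀(7.716e+09) = 98.87 dB(A).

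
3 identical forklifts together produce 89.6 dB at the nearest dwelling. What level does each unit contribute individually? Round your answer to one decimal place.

3 equal contributions raise the level by 10·log₁₀ 3 = 4.771 dB, so each unit alone gives 89.6 − 4.771.

84.8 dB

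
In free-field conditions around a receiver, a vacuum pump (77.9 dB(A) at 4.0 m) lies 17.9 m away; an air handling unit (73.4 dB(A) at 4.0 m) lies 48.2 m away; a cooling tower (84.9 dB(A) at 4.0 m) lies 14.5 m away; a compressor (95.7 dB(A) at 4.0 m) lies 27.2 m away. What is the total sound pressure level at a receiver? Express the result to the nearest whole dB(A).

Apply inverse-square spreading to bring every level to the receiver, then sum 10^(L/10).
vacuum pump: 77.9 − 20·log₁₀(17.9/4.0) = 77.9 − 13.02 = 64.88 dB(A).
air handling unit: 73.4 − 20·log₁₀(48.2/4.0) = 73.4 − 21.62 = 51.78 dB(A).
cooling tower: 84.9 − 20·log₁₀(14.5/4.0) = 84.9 − 11.19 = 73.71 dB(A).
compressor: 95.7 − 20·log₁₀(27.2/4.0) = 95.7 − 16.65 = 79.05 dB(A).
Σ 10^(L/10) = 1.071e+08 → L_total = 10·log₁₀(1.071e+08) = 80.30 dB(A).

80 dB(A)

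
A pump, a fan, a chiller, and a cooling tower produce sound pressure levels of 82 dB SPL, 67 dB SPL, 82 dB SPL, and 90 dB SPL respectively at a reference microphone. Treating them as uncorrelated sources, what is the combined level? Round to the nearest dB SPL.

91 dB SPL

For uncorrelated sources the intensities add, so convert each level to linear form, sum, and take 10·log₁₀ of the total.
Σ 10^(L/10) = 10^(82/10) + 10^(67/10) + 10^(82/10) + 10^(90/10) = 1.322e+09.
L_total = 10·log₁₀(1.322e+09) = 91.21 dB SPL.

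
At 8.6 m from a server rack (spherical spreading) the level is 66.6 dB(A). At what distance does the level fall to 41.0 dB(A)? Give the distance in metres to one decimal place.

163.9 m

Point-source spreading drops the level by 20·log₁₀(r₂/r₁); inverting, r₂/r₁ = 10^(ΔL/20).
r₂ = 8.6·10^((66.6−41.0)/20) = 8.6·10^(25.6/20) = 163.87 m.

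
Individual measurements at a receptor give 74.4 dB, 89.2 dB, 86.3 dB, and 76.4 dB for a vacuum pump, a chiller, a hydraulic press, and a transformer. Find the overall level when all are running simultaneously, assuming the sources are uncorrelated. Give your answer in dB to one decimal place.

91.2 dB

Incoherent sources combine by intensity addition: L_total = 10·log₁₀(Σ 10^(L_i/10)).
Σ 10^(L/10) = 10^(74.4/10) + 10^(89.2/10) + 10^(86.3/10) + 10^(76.4/10) = 1.330e+09.
L_total = 10·log₁₀(1.330e+09) = 91.24 dB.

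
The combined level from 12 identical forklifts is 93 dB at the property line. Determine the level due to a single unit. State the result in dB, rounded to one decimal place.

For N identical incoherent sources L_total = L₁ + 10·log₁₀ N, so L₁ = 93 − 10·log₁₀(12) = 93 − 10.792.

82.2 dB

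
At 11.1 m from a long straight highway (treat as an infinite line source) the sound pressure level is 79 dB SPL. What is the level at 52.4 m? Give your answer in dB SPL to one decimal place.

72.3 dB SPL

For a line source, L₂ = L₁ − 10·log₁₀(r₂/r₁).
L₂ = 79 − 10·log₁₀(52.4/11.1) = 79 − 6.740 = 72.26 dB SPL.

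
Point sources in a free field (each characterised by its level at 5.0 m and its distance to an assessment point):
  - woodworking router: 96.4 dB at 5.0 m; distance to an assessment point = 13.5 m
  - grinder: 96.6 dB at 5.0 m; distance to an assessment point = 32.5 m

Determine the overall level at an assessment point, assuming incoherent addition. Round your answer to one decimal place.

88.5 dB

Propagate each source to the receiver with L = L_ref − 20·log₁₀(r/r_ref), then add intensities.
woodworking router: 96.4 − 20·log₁₀(13.5/5.0) = 96.4 − 8.63 = 87.77 dB.
grinder: 96.6 − 20·log₁₀(32.5/5.0) = 96.6 − 16.26 = 80.34 dB.
Σ 10^(L/10) = 7.070e+08 → L_total = 10·log₁₀(7.070e+08) = 88.49 dB.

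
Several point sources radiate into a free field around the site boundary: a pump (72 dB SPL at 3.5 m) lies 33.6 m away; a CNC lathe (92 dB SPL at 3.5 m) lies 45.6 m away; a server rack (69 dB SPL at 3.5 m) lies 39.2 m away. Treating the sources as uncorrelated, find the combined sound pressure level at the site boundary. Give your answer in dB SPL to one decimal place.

Propagate each source to the receiver with L = L_ref − 20·log₁₀(r/r_ref), then add intensities.
pump: 72 − 20·log₁₀(33.6/3.5) = 72 − 19.65 = 52.35 dB SPL.
CNC lathe: 92 − 20·log₁₀(45.6/3.5) = 92 − 22.30 = 69.70 dB SPL.
server rack: 69 − 20·log₁₀(39.2/3.5) = 69 − 20.98 = 48.02 dB SPL.
Σ 10^(L/10) = 9.572e+06 → L_total = 10·log₁₀(9.572e+06) = 69.81 dB SPL.

69.8 dB SPL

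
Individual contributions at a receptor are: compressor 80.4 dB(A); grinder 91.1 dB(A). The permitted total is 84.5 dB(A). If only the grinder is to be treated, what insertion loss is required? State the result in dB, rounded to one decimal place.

8.7 dB

Everything except the grinder sums to 10^(80.4/10) = 1.096e+08 in linear terms, 80.40 dB(A).
The limit corresponds to 10^(84.5/10) = 2.818e+08; subtracting the fixed part leaves 1.722e+08 for the grinder, i.e. 82.36 dB(A).
Required insertion loss = 91.1 − 82.36 = 8.74 dB.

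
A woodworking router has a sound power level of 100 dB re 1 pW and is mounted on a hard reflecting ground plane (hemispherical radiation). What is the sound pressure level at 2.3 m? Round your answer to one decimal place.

The power spreads over a hemisphere of area 2π·r², so L_p = L_w − 10·log₁₀(2π·r²).
2π·r² = 33.24 m², 10·log₁₀ of that is 15.216 dB.
L_p = 100 − 15.216 = 84.78 dB.

84.8 dB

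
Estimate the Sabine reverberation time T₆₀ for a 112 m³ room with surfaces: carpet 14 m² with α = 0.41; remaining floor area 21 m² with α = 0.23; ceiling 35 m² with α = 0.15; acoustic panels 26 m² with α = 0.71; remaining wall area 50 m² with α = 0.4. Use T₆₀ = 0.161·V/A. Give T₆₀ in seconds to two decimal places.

0.33 s

Total absorption A = 14·0.41 + 21·0.23 + 35·0.15 + 26·0.71 + 50·0.4 = 54.28 m² sabins.
T₆₀ = 0.161 × 112 / 54.28 = 0.332 s.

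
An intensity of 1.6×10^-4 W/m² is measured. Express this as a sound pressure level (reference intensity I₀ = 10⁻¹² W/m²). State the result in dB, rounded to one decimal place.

Dividing by I₀ shifts the exponent by 12: I/I₀ = 1.6×10^8.
L = 10·(0.2041 + 8) = 82.04 dB.

82.0 dB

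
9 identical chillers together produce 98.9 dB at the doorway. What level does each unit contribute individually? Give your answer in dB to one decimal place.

For N identical incoherent sources L_total = L₁ + 10·log₁₀ N, so L₁ = 98.9 − 10·log₁₀(9) = 98.9 − 9.542.

89.4 dB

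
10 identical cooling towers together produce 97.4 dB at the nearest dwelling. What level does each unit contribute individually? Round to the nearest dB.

87 dB

For N identical incoherent sources L_total = L₁ + 10·log₁₀ N, so L₁ = 97.4 − 10·log₁₀(10) = 97.4 − 10.000.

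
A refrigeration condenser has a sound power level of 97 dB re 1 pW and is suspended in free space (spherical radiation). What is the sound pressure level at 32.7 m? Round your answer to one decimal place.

L_p = L_w − 10·log₁₀(4π·r²) with r = 32.7 m.
4π·r² = 1.344e+04 m², 10·log₁₀ of that is 41.283 dB.
L_p = 97 − 41.283 = 55.72 dB.

55.7 dB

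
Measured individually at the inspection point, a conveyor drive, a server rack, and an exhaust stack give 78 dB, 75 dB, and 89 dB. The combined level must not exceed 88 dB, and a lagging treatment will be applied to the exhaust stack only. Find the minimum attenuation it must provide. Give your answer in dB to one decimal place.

1.7 dB

Fixed contribution from the other sources: Σ 10^(L/10) = 10^(78/10) + 10^(75/10) = 9.472e+07 (79.76 dB).
To meet 88 dB overall, the treated exhaust stack may contribute at most 10^(88/10) − 9.472e+07 = 5.362e+08, i.e. 87.29 dB.
So the exhaust stack must be reduced from 89 to 87.29 dB: IL = 1.71 dB.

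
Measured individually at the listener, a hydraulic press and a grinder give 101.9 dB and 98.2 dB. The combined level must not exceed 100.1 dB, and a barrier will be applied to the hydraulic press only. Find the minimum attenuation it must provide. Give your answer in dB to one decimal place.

6.3 dB

The untreated sources together contribute 10^(98.2/10) = 6.607e+09, i.e. 98.20 dB.
The limit corresponds to 10^(100.1/10) = 1.023e+10; subtracting the fixed part leaves 3.626e+09 for the hydraulic press, i.e. 95.59 dB.
Required insertion loss = 101.9 − 95.59 = 6.31 dB.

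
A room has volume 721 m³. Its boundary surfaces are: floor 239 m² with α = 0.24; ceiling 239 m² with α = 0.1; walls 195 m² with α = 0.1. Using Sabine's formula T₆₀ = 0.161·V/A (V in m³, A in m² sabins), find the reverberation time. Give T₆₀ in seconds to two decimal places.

Summing Sᵢαᵢ: 239·0.24 + 239·0.1 + 195·0.1 = 100.76 m².
T₆₀ = 0.161 × 721 / 100.76 = 1.152 s.

1.15 s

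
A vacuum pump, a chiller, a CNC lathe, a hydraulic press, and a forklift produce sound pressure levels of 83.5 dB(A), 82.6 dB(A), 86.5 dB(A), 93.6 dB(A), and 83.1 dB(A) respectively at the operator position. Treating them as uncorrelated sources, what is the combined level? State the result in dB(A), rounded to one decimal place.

Incoherent sources combine by intensity addition: L_total = 10·log₁₀(Σ 10^(L_i/10)).
Σ 10^(L/10) = 10^(83.5/10) + 10^(82.6/10) + 10^(86.5/10) + 10^(93.6/10) + 10^(83.1/10) = 3.348e+09.
L_total = 10·log₁₀(3.348e+09) = 95.25 dB(A).

95.2 dB(A)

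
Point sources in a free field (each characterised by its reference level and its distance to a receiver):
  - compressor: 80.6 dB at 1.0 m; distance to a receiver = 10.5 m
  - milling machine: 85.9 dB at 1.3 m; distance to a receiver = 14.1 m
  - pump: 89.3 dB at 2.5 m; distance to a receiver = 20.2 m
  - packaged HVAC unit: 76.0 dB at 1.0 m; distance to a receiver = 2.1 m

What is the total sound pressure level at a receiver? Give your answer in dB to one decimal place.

74.2 dB

Propagate each source to the receiver with L = L_ref − 20·log₁₀(r/r_ref), then add intensities.
compressor: 80.6 − 20·log₁₀(10.5/1.0) = 80.6 − 20.42 = 60.18 dB.
milling machine: 85.9 − 20·log₁₀(14.1/1.3) = 85.9 − 20.71 = 65.19 dB.
pump: 89.3 − 20·log₁₀(20.2/2.5) = 89.3 − 18.15 = 71.15 dB.
packaged HVAC unit: 76.0 − 20·log₁₀(2.1/1.0) = 76.0 − 6.44 = 69.56 dB.
Σ 10^(L/10) = 2.641e+07 → L_total = 10·log₁₀(2.641e+07) = 74.22 dB.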